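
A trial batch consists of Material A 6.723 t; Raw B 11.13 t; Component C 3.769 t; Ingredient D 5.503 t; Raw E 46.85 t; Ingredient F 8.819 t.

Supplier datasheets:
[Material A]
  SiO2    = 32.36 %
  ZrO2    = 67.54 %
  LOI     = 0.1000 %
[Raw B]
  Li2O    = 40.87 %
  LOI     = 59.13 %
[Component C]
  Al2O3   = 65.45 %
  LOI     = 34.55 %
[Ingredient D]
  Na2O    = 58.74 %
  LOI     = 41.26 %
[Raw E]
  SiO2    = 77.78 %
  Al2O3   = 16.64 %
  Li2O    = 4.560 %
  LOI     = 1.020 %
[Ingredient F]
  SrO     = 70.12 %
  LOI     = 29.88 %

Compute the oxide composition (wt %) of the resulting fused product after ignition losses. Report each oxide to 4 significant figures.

Every computation carries full float precision all the way through; working values are displayed rounded to four significant figures in the working. Exactly one rounding goes into every reported number — all derived quantities, which include ignition loss, the six compositions, glass mass, the yield, the totals, are carried at exact precision, exactly as shown in problem or answer, from the weighed amounts on 69.52 t of glass.
Per-oxide mass from batch:
  SiO2: 6.723·0.3236 + 46.85·0.7778 = 38.62 t
  ZrO2: 6.723·0.6754 = 4.541 t
  Na2O: 5.503·0.5874 = 3.232 t
  Al2O3: 3.769·0.6545 + 46.85·0.1664 = 10.26 t
  Li2O: 11.13·0.4087 + 46.85·0.04560 = 6.685 t
  SrO: 8.819·0.7012 = 6.184 t
LOI: 6.723·0.001000 + 11.13·0.5913 + 3.769·0.3455 + 5.503·0.4126 + 46.85·0.01020 + 8.819·0.2988 = 13.27 t
batch − LOI leaves glass = 82.79 − 13.27 = 69.52 t (equal to the oxide-mass sum)
percent share: oxide ÷ glass, ×100

Glass mass = 69.52 t (batch 82.79 − LOI 13.27).
Composition: SiO2 55.55%, ZrO2 6.531%, Na2O 4.650%, Al2O3 14.76%, Li2O 9.616%, SrO 8.895%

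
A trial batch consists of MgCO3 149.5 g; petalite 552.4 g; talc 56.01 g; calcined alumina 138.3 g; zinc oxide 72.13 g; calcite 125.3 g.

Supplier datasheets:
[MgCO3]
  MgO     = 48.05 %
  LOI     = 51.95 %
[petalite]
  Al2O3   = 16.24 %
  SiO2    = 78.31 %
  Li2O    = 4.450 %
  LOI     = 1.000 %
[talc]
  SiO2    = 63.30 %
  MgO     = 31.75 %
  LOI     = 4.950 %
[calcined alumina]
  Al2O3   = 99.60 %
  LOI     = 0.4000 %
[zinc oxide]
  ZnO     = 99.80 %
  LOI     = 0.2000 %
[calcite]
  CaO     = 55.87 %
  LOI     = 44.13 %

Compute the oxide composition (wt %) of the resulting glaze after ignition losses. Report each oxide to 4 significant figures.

Glass mass = 951.7 g (batch 1094 − LOI 142.0).
Composition: Al2O3 23.90%, SiO2 49.18%, ZnO 7.564%, MgO 9.417%, CaO 7.356%, Li2O 2.583%

Intermediates are displayed rounded to 4 significant digits as written — the working math keeps full float precision through every step; each reported value is rounded exactly once. Derived quantities are rebuilt at exact precision (the yield, net glass mass, the six compositions, LOI, the totals) starting from the weights at 951.7 g of glass, exactly as printed in either problem or answer.
Oxide-by-oxide delivered mass:
  Al2O3: 552.4·0.1624 + 138.3·0.9960 = 227.5 g
  SiO2: 552.4·0.7831 + 56.01·0.6330 = 468.0 g
  ZnO: 72.13·0.9980 = 71.99 g
  MgO: 149.5·0.4805 + 56.01·0.3175 = 89.62 g
  CaO: 125.3·0.5587 = 70.01 g
  Li2O: 552.4·0.04450 = 24.58 g
LOI: 149.5·0.5195 + 552.4·0.01000 + 56.01·0.04950 + 138.3·0.004000 + 72.13·0.002000 + 125.3·0.4413 = 142.0 g
batch − LOI leaves glass = 1094 − 142.0 = 951.7 g (consistent with Σ oxide mass)
wt % = 100 × oxide mass / glass mass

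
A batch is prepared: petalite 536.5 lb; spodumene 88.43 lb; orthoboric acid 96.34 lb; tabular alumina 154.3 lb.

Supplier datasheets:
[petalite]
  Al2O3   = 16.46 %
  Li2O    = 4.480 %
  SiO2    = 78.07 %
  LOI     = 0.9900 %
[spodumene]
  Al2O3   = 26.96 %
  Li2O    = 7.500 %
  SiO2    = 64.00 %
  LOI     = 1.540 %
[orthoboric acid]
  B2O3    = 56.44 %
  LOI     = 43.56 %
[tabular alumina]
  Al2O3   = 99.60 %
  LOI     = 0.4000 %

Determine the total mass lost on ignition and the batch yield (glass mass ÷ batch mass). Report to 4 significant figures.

LOI loss = 49.26 lb; glass = 826.3 lb; yield = 94.37%

Every computation keeps full precision at each step — intermediates are printed rounded to 4 significant digits at each printed step; a single rounding finalizes each reported figure. The derived quantities (glass mass, the totals, the yield, LOI, four oxide percentages) are re-derived using the weight values for 826.3 lb of glass at full precision, exactly as printed in the problem or the answer.
Each material's LOI contribution:
  petalite: 536.5 × 0.009900 = 5.311 lb
  spodumene: 88.43 × 0.01540 = 1.362 lb
  orthoboric acid: 96.34 × 0.4356 = 41.97 lb
  tabular alumina: 154.3 × 0.004000 = 0.6172 lb
Total LOI = 49.26 lb
Glass = batch − LOI = 875.6 − 49.26 = 826.3 lb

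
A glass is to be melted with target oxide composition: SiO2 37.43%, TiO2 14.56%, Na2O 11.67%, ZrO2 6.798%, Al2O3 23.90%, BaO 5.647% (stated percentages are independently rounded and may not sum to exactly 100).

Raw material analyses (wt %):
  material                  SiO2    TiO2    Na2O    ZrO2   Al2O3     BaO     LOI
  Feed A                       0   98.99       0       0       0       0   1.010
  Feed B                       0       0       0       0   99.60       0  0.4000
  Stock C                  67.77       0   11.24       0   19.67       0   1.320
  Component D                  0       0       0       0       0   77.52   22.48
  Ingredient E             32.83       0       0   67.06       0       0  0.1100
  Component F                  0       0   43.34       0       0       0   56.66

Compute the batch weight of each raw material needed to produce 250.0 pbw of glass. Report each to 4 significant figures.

Batch per 250.0 pbw glass:
  Feed A: 36.77 pbw
  Feed B: 35.15 pbw
  Stock C: 125.8 pbw
  Component D: 18.21 pbw
  Ingredient E: 25.34 pbw
  Component F: 34.69 pbw
Total batch = 276.0 pbw; LOI loss = 25.95 pbw; yield = 90.60%

Values along the way appear, with 4-significant-figure rounding, at each printed step — all internal work maintains full precision through every step. Each reported number is rounded once only; derived quantities are carried in full precision (LOI, totals, net glass mass, the yield, the six compositions) using the weight values for 250.0 pbw of glass, exactly as printed in either problem or answer.
Oxide-by-oxide targets in 250.0 pbw glass:
  SiO2: 37.43% × 250.0 = 93.58 pbw
  TiO2: 14.56% × 250.0 = 36.40 pbw
  Na2O: 11.67% × 250.0 = 29.18 pbw
  ZrO2: 6.798% × 250.0 = 17.00 pbw
  Al2O3: 23.90% × 250.0 = 59.75 pbw
  BaO: 5.647% × 250.0 = 14.12 pbw
Oxide-by-oxide audit applying the batch weights above, relative to the basis at hand (summed amounts equal target values inside rounding margins):
  SiO2: 125.8·0.6777 + 25.34·0.3283 = 93.57 pbw (target 93.58 pbw)
  TiO2: 36.77·0.9899 = 36.40 pbw (target 36.40 pbw)
  Na2O: 125.8·0.1124 + 34.69·0.4334 = 29.17 pbw (target 29.18 pbw)
  ZrO2: 25.34·0.6706 = 16.99 pbw (target 17.00 pbw)
  Al2O3: 35.15·0.9960 + 125.8·0.1967 = 59.75 pbw (target 59.75 pbw)
  BaO: 18.21·0.7752 = 14.12 pbw (target 14.12 pbw)
Consistency of the glass mass: whole batch net of LOI = 250.0 pbw (the targets, summed, come to 250.0 pbw; the stated basis being 250.0 pbw — a pure rounding effect).
Summing the batch: Σ batch = 276.0 pbw; LOI removed, Σ of batch·LOI: 25.95 pbw; yield: glass divided by total = 90.60%.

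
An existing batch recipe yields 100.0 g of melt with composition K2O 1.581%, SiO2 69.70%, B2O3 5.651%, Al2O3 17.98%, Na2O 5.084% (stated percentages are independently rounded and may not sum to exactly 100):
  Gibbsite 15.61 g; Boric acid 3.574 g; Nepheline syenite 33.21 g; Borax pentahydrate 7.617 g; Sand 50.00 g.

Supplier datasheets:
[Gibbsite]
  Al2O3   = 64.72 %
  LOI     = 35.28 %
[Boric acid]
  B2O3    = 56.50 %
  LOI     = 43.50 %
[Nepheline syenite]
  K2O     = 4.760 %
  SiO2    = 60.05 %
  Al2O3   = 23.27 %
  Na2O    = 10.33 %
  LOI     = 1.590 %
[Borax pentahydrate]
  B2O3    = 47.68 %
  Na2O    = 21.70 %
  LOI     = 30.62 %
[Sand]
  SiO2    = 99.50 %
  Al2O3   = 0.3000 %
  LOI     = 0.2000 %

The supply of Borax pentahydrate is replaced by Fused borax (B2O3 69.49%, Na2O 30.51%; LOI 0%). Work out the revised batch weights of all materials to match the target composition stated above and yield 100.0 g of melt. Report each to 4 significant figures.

Revised batch per 100.0 g melt:
  Gibbsite: 15.61 g
  Boric acid: 3.338 g
  Nepheline syenite: 33.21 g
  Fused borax: 5.418 g
  Sand: 50.00 g
Total batch = 107.6 g; LOI loss = 7.587 g

All internal work holds full float precision all the way through. Values along the way are shown rounded to 4 significant figures across the worked steps; a single rounding finalizes each reported figure; the derived quantities are rebuilt in full precision (totals, LOI, five oxide percentages, net glass mass, yield) using the weight values on 100.0 g of glass exactly as shown in question or answer.
Target masses of each oxide per 100.0 g melt:
  K2O: 1.581% × 100.0 = 1.581 g
  SiO2: 69.70% × 100.0 = 69.70 g
  B2O3: 5.651% × 100.0 = 5.651 g
  Al2O3: 17.98% × 100.0 = 17.98 g
  Na2O: 5.084% × 100.0 = 5.084 g
Balance tally, oxide-wise, using the reported weights, for the quoted basis mass (oxide sums agree with the targets net of answer rounding effects):
  K2O: 33.21·0.04760 = 1.581 g (target 1.581 g)
  SiO2: 33.21·0.6005 + 50.00·0.9950 = 69.69 g (target 69.70 g)
  B2O3: 3.338·0.5650 + 5.418·0.6949 = 5.651 g (target 5.651 g)
  Al2O3: 15.61·0.6472 + 33.21·0.2327 + 50.00·0.003000 = 17.98 g (target 17.98 g)
  Na2O: 33.21·0.1033 + 5.418·0.3051 = 5.084 g (target 5.084 g)
Consistency of the glass mass: the batch minus its LOI: 99.99 g (summing oxide targets gives 100.0 g; with the basis standing at 100.0 g — deltas are rounding alone).
Batch grand total — Σ batch = 107.6 g; ignition loss, Σ(batch × LOI) = 7.587 g; as yield: glass ÷ batch → 92.95%.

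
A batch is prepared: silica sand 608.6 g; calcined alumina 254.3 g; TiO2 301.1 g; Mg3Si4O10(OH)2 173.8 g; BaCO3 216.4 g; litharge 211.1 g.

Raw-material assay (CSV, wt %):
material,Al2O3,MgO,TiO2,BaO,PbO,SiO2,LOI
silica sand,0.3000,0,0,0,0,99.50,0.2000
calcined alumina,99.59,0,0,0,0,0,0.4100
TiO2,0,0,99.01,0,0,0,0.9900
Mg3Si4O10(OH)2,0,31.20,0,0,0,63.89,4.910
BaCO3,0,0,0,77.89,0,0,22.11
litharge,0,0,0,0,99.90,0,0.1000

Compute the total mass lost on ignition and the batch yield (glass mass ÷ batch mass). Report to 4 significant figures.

LOI loss = 61.83 g; glass = 1703 g; yield = 96.50%

Intermediates appear rounded to four significant figures when written out; all internal work holds full float precision in every operation; each reported result undergoes a single rounding; derived quantities (yield, the six compositions, net glass mass, ignition loss, totals) are recomputed using the weight values per 1703 g of glass in full precision as set out in the question or the answer.
LOI of each material in turn:
  silica sand: 608.6 × 0.002000 = 1.217 g
  calcined alumina: 254.3 × 0.004100 = 1.043 g
  TiO2: 301.1 × 0.009900 = 2.981 g
  Mg3Si4O10(OH)2: 173.8 × 0.04910 = 8.534 g
  BaCO3: 216.4 × 0.2211 = 47.85 g
  litharge: 211.1 × 0.001000 = 0.2111 g
Total LOI = 61.83 g
Glass = batch − LOI = 1765 − 61.83 = 1703 g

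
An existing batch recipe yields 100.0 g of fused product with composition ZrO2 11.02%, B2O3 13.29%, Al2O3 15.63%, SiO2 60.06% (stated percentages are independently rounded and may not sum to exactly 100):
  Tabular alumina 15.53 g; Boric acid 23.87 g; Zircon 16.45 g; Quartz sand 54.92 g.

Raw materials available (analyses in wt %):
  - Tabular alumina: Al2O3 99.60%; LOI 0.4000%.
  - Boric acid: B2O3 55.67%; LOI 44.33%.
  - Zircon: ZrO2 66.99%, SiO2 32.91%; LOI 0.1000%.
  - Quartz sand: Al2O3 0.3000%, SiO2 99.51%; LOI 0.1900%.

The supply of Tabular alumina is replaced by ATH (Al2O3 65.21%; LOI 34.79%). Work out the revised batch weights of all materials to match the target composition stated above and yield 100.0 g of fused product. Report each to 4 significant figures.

Revised batch per 100.0 g fused product:
  ATH: 23.72 g
  Boric acid: 23.87 g
  Zircon: 16.45 g
  Quartz sand: 54.92 g
Total batch = 119.0 g; LOI loss = 18.95 g

Values along the way are printed, rounded to 4 significant digits, between the steps. The whole derivation carries exact precision from start to finish — every reported value undergoes a single rounding. Derived quantities, which include LOI, totals, yield, four oxide percentages, glass mass, are carried at full precision, as quoted within the problem or answer text, from the weighed amounts at 100.0 g of glass.
Oxide-by-oxide targets in 100.0 g fused product:
  ZrO2: 11.02% × 100.0 = 11.02 g
  B2O3: 13.29% × 100.0 = 13.29 g
  Al2O3: 15.63% × 100.0 = 15.63 g
  SiO2: 60.06% × 100.0 = 60.06 g
Mass-balance tally per oxide given the weights on record, under the basis named above (each sum matches its target mass modulo rounding of the values):
  ZrO2: 16.45·0.6699 = 11.02 g (target 11.02 g)
  B2O3: 23.87·0.5567 = 13.29 g (target 13.29 g)
  Al2O3: 23.72·0.6521 + 54.92·0.003000 = 15.63 g (target 15.63 g)
  SiO2: 16.45·0.3291 + 54.92·0.9951 = 60.06 g (target 60.06 g)
Glass-mass sanity pass: batch Σ − ignition loss = 100.0 g (per-oxide target masses sum to 100.0 g; versus the stated basis of 100.0 g — deltas are rounding alone).
Whole-batch sum: Σ batch = 119.0 g; loss to ignition Σ batch·LOI = 18.95 g; yield, glass over the total, = 84.07%.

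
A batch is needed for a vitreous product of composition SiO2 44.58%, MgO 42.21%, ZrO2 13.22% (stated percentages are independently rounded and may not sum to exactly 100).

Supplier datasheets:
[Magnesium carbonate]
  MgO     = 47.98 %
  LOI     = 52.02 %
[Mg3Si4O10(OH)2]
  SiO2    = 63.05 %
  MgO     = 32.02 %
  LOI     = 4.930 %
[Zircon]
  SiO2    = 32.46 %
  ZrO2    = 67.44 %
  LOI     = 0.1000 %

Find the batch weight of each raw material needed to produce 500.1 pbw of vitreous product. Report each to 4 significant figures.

Batch per 500.1 pbw vitreous product:
  Magnesium carbonate: 237.7 pbw
  Mg3Si4O10(OH)2: 303.1 pbw
  Zircon: 98.03 pbw
Total batch = 638.8 pbw; LOI loss = 138.7 pbw; yield = 78.29%

The whole derivation runs at full float precision from start to finish; in-progress results are displayed, rounded to four significant digits, in the printout. Exactly one rounding is applied to each reported figure. All derived quantities, including yield, LOI, the totals, three oxide percentages, glass mass, are carried from the weighed amounts at 500.1 pbw of glass in exact precision, precisely as stated by the question or the answer.
The oxide mass targets at 500.1 pbw vitreous product:
  SiO2: 44.58% × 500.1 = 222.9 pbw
  MgO: 42.21% × 500.1 = 211.1 pbw
  ZrO2: 13.22% × 500.1 = 66.11 pbw
Per-oxide balance check per the reported batch figures, relative to the basis at hand (delivered sums recover each target within answer rounding):
  SiO2: 303.1·0.6305 + 98.03·0.3246 = 222.9 pbw (target 222.9 pbw)
  MgO: 237.7·0.4798 + 303.1·0.3202 = 211.1 pbw (target 211.1 pbw)
  ZrO2: 98.03·0.6744 = 66.11 pbw (target 66.11 pbw)
Mass balance on the glass: total charge less LOI = 500.1 pbw (summing oxide targets gives 500.2 pbw; with the basis standing at 500.1 pbw — deltas are rounding alone).
Adding the batch up: Σ batch = 638.8 pbw; LOI removed, Σ of batch·LOI: 138.7 pbw; as yield: glass ÷ batch → 78.29%.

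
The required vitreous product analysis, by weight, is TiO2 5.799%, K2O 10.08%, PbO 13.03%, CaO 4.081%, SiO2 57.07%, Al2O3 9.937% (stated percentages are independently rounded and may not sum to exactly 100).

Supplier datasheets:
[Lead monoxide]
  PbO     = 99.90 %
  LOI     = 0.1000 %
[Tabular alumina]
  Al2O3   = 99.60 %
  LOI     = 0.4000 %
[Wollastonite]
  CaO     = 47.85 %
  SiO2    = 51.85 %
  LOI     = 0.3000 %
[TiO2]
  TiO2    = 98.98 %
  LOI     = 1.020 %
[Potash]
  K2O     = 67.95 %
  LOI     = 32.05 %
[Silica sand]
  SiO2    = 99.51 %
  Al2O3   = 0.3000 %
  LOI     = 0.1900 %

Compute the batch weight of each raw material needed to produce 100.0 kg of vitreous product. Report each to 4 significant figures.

Batch per 100.0 kg vitreous product:
  Lead monoxide: 13.04 kg
  Tabular alumina: 9.818 kg
  Wollastonite: 8.529 kg
  TiO2: 5.859 kg
  Potash: 14.83 kg
  Silica sand: 52.91 kg
Total batch = 105.0 kg; LOI loss = 4.991 kg; yield = 95.25%

The intermediate values are shown, rounded to 4 significant figures, within the worked lines. Every computation runs at full float precision in all steps. Each reported value is rounded exactly once; derived quantities (six oxide percentages, glass mass, yield, ignition loss, totals) are re-derived from the weighed amounts for 100.0 kg of glass in full float precision as quoted within the problem or answer text.
Oxide-by-oxide targets in 100.0 kg vitreous product:
  TiO2: 5.799% × 100.0 = 5.799 kg
  K2O: 10.08% × 100.0 = 10.08 kg
  PbO: 13.03% × 100.0 = 13.03 kg
  CaO: 4.081% × 100.0 = 4.081 kg
  SiO2: 57.07% × 100.0 = 57.07 kg
  Al2O3: 9.937% × 100.0 = 9.937 kg
Mass-balance tally per oxide from the weights as reported, for the quoted basis mass (delivered sums recover each target modulo rounding of the values):
  TiO2: 5.859·0.9898 = 5.799 kg (target 5.799 kg)
  K2O: 14.83·0.6795 = 10.08 kg (target 10.08 kg)
  PbO: 13.04·0.9990 = 13.03 kg (target 13.03 kg)
  CaO: 8.529·0.4785 = 4.081 kg (target 4.081 kg)
  SiO2: 8.529·0.5185 + 52.91·0.9951 = 57.07 kg (target 57.07 kg)
  Al2O3: 9.818·0.9960 + 52.91·0.003000 = 9.937 kg (target 9.937 kg)
Glass-mass closure: Σ batch − LOI loss = 99.99 kg (summing oxide targets gives 100.0 kg; stated basis 100.0 kg — rounding explains the deltas).
Whole-batch sum: Σ batch = 105.0 kg; LOI removed, Σ of batch·LOI: 4.991 kg; glass ÷ batch gives a yield of 95.25%.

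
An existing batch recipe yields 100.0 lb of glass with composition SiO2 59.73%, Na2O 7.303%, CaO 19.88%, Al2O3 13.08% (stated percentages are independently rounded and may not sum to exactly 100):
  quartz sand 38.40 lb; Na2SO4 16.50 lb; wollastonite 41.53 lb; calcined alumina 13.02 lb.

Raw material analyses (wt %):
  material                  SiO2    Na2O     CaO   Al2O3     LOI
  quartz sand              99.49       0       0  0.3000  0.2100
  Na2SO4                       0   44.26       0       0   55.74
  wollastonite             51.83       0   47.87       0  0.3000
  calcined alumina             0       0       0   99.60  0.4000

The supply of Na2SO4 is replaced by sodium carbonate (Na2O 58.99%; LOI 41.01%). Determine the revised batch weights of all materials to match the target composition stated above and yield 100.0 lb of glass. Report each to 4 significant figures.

Intermediates are displayed rounded to 4 significant digits alongside each step — the working math runs at full precision in every operation; every reported figure sees exactly one rounding; all derived quantities (four oxide percentages, yield, ignition loss, glass mass, totals) are computed using the weight values on 100.0 lb of glass in full float precision exactly as printed in the problem or the answer.
Target oxide masses per 100.0 lb glass:
  SiO2: 59.73% × 100.0 = 59.73 lb
  Na2O: 7.303% × 100.0 = 7.303 lb
  CaO: 19.88% × 100.0 = 19.88 lb
  Al2O3: 13.08% × 100.0 = 13.08 lb
Sums-versus-targets review applying the batch weights above, per the basis as stated (every target is met by its sum given rounding of the digits):
  SiO2: 38.40·0.9949 + 41.53·0.5183 = 59.73 lb (target 59.73 lb)
  Na2O: 12.38·0.5899 = 7.303 lb (target 7.303 lb)
  CaO: 41.53·0.4787 = 19.88 lb (target 19.88 lb)
  Al2O3: 38.40·0.003000 + 13.02·0.9960 = 13.08 lb (target 13.08 lb)
The glass-mass cross-check: whole batch net of LOI = 100.0 lb (targets for the oxides total 99.99 lb; against the stated basis, 100.0 lb — rounding explains the deltas).
Batch total: Σ batch = 105.3 lb; loss to ignition Σ batch·LOI = 5.334 lb; yield, glass over the total, = 94.94%.

Revised batch per 100.0 lb glass:
  quartz sand: 38.40 lb
  sodium carbonate: 12.38 lb
  wollastonite: 41.53 lb
  calcined alumina: 13.02 lb
Total batch = 105.3 lb; LOI loss = 5.334 lb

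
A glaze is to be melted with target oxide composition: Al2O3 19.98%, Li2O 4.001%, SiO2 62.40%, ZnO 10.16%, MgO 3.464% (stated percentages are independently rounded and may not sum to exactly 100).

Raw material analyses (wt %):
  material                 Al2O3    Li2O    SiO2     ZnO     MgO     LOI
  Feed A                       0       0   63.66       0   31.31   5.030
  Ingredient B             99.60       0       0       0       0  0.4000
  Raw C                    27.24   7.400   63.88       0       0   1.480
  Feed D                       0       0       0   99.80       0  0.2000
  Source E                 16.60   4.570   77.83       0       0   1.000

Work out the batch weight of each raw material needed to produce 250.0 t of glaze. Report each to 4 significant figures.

The working math runs at full float precision end to end — intermediates are displayed rounded to 4 significant digits alongside each step. Every reported value takes just one rounding. Derived quantities, which include net glass mass, five oxide percentages, ignition loss, yield, totals, are rebuilt in full float precision, exactly as shown in the problem or answer text, using the weight values at 250.0 t of glass.
Target masses of each oxide per 250.0 t glaze:
  Al2O3: 19.98% × 250.0 = 49.95 t
  Li2O: 4.001% × 250.0 = 10.00 t
  SiO2: 62.40% × 250.0 = 156.0 t
  ZnO: 10.16% × 250.0 = 25.40 t
  MgO: 3.464% × 250.0 = 8.660 t
Sums-versus-targets review applying the batch weights above, at the basis given (sums match the target masses inside rounding margins):
  Al2O3: 13.49·0.9960 + 51.42·0.2724 + 135.6·0.1660 = 49.95 t (target 49.95 t)
  Li2O: 51.42·0.07400 + 135.6·0.04570 = 10.00 t (target 10.00 t)
  SiO2: 27.66·0.6366 + 51.42·0.6388 + 135.6·0.7783 = 156.0 t (target 156.0 t)
  ZnO: 25.45·0.9980 = 25.40 t (target 25.40 t)
  MgO: 27.66·0.3131 = 8.660 t (target 8.660 t)
Glass-mass sanity pass: Σ batch − LOI loss = 250.0 t (the targets, summed, come to 250.0 t; versus the stated basis of 250.0 t — any gap is answer rounding).
Summing the batch: Σ batch = 253.6 t; the LOI term Σ batch·LOI equals 3.613 t; glass ÷ batch gives a yield of 98.58%.

Batch per 250.0 t glaze:
  Feed A: 27.66 t
  Ingredient B: 13.49 t
  Raw C: 51.42 t
  Feed D: 25.45 t
  Source E: 135.6 t
Total batch = 253.6 t; LOI loss = 3.613 t; yield = 98.58%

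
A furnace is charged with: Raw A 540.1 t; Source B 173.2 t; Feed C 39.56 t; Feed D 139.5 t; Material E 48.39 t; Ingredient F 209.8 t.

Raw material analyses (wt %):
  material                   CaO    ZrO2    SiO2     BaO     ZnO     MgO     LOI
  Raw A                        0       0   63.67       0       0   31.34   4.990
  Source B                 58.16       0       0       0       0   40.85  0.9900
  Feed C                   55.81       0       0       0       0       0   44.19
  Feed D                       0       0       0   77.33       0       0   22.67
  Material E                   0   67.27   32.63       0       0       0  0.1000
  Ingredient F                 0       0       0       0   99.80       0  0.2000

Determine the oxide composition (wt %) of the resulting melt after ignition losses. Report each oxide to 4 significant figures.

Glass mass = 1072 t (batch 1151 − LOI 78.24).
Composition: CaO 11.45%, ZrO2 3.036%, SiO2 33.54%, BaO 10.06%, ZnO 19.53%, MgO 22.38%

Mid-chain values are printed with 4-significant-digit rounding alongside each step — all arithmetic carries exact precision at all times — a single rounding completes every reported figure. The derived quantities are computed at full precision (glass mass, the yield, ignition loss, the six compositions, the totals) from the weighed amounts for 1072 t of glass, as quoted within the problem or the answer.
Oxide-by-oxide delivered mass:
  CaO: 173.2·0.5816 + 39.56·0.5581 = 122.8 t
  ZrO2: 48.39·0.6727 = 32.55 t
  SiO2: 540.1·0.6367 + 48.39·0.3263 = 359.7 t
  BaO: 139.5·0.7733 = 107.9 t
  ZnO: 209.8·0.9980 = 209.4 t
  MgO: 540.1·0.3134 + 173.2·0.4085 = 240.0 t
LOI: 540.1·0.04990 + 173.2·0.009900 + 39.56·0.4419 + 139.5·0.2267 + 48.39·0.001000 + 209.8·0.002000 = 78.24 t
Resulting glass, batch − LOI: 1151 − 78.24 = 1072 t (consistent with Σ oxide mass)
wt %: oxide over glass, times 100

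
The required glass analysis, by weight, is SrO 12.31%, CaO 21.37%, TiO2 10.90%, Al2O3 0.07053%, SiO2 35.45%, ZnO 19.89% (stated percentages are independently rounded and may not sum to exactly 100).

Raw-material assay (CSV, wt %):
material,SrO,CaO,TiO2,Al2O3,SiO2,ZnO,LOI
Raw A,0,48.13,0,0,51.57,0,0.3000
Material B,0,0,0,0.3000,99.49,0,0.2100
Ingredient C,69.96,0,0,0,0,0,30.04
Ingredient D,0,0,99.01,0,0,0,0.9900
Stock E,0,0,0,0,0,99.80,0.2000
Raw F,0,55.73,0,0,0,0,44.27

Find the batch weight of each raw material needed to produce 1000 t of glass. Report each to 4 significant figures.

Working values are printed, with 4-significant-digit rounding, at each printed step; all internal work maintains exact precision all the way through. Every reported number takes exactly one rounding — the derived quantities are recomputed in exact precision (net glass mass, six oxide percentages, yield, LOI, the totals) from the batch weights on 1000 t of glass, as given in the problem or answer text.
Oxide mass targets, per 1000 t glass:
  SrO: 12.31% × 1000 = 123.1 t
  CaO: 21.37% × 1000 = 213.7 t
  TiO2: 10.90% × 1000 = 109.0 t
  Al2O3: 0.07053% × 1000 = 0.7053 t
  SiO2: 35.45% × 1000 = 354.5 t
  ZnO: 19.89% × 1000 = 198.9 t
Per-oxide balance check using the reported weights, against the basis in use (sum by sum, the targets are met inside rounding margins):
  SrO: 176.0·0.6996 = 123.1 t (target 123.1 t)
  CaO: 233.9·0.4813 + 181.5·0.5573 = 213.7 t (target 213.7 t)
  TiO2: 110.1·0.9901 = 109.0 t (target 109.0 t)
  Al2O3: 235.1·0.003000 = 0.7053 t (target 0.7053 t)
  SiO2: 233.9·0.5157 + 235.1·0.9949 = 354.5 t (target 354.5 t)
  ZnO: 199.3·0.9980 = 198.9 t (target 198.9 t)
The glass-mass cross-check: Σ batch − LOI loss = 1000 t (targets for the oxides total 999.9 t; the stated basis being 1000 t — gaps are rounding artifacts).
Batch total: Σ batch = 1136 t; LOI removed, Σ of batch·LOI: 135.9 t; yield: glass divided by total = 88.04%.

Batch per 1000 t glass:
  Raw A: 233.9 t
  Material B: 235.1 t
  Ingredient C: 176.0 t
  Ingredient D: 110.1 t
  Stock E: 199.3 t
  Raw F: 181.5 t
Total batch = 1136 t; LOI loss = 135.9 t; yield = 88.04%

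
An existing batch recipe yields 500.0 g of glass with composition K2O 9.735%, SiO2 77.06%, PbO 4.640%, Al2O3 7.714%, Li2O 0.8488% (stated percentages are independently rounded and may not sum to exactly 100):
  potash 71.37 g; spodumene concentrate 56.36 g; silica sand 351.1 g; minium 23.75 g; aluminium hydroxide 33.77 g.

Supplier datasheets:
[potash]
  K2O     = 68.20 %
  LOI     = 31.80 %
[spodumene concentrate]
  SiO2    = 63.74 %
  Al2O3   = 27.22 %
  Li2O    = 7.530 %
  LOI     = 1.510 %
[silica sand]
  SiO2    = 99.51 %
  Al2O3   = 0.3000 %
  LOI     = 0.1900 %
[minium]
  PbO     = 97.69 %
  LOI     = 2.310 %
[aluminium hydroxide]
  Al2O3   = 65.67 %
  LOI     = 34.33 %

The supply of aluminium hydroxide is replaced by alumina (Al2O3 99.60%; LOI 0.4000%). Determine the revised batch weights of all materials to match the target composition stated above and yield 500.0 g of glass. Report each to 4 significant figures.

Revised batch per 500.0 g glass:
  potash: 71.37 g
  spodumene concentrate: 56.36 g
  silica sand: 351.1 g
  minium: 23.75 g
  alumina: 22.26 g
Total batch = 524.8 g; LOI loss = 24.85 g

Working values appear, rounded to 4 significant digits, across the worked steps. Every computation holds exact precision through the solve. A single rounding produces each reported figure; derived quantities (ignition loss, glass mass, the yield, totals, the five compositions) are rebuilt at full precision using the weight values per 500.0 g of glass, as written in the problem or the answer.
Target oxide masses per 500.0 g glass:
  K2O: 9.735% × 500.0 = 48.68 g
  SiO2: 77.06% × 500.0 = 385.3 g
  PbO: 4.640% × 500.0 = 23.20 g
  Al2O3: 7.714% × 500.0 = 38.57 g
  Li2O: 0.8488% × 500.0 = 4.244 g
A balance pass over the oxides, given the weights on record, relative to the basis at hand (sums match the target masses once rounding is allowed for):
  K2O: 71.37·0.6820 = 48.67 g (target 48.68 g)
  SiO2: 56.36·0.6374 + 351.1·0.9951 = 385.3 g (target 385.3 g)
  PbO: 23.75·0.9769 = 23.20 g (target 23.20 g)
  Al2O3: 56.36·0.2722 + 351.1·0.003000 + 22.26·0.9960 = 38.57 g (target 38.57 g)
  Li2O: 56.36·0.07530 = 4.244 g (target 4.244 g)
Consistency of the glass mass: the batch minus its LOI: 500.0 g (oxide target masses add up to 500.0 g; with the basis standing at 500.0 g — differing by rounding only).
Summing the batch: Σ batch = 524.8 g; LOI removed, Σ of batch·LOI: 24.85 g; as yield: glass ÷ batch → 95.26%.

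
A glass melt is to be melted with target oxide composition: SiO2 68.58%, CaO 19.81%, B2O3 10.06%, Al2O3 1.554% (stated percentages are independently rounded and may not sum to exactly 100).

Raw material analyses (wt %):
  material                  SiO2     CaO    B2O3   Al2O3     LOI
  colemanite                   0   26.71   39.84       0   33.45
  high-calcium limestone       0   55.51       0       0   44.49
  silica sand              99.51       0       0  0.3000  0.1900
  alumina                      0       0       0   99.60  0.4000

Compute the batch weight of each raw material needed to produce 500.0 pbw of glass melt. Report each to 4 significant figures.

Values along the way are shown (rounded to four significant figures) in the printout; all internal work keeps exact precision at every stage; each reported value undergoes a single rounding — derived quantities (net glass mass, the four compositions, the yield, ignition loss, the totals) are recomputed at exact precision using the weight values for 500.0 pbw of glass, as set out in the problem or answer text.
The oxide mass targets at 500.0 pbw glass melt:
  SiO2: 68.58% × 500.0 = 342.9 pbw
  CaO: 19.81% × 500.0 = 99.05 pbw
  B2O3: 10.06% × 500.0 = 50.30 pbw
  Al2O3: 1.554% × 500.0 = 7.770 pbw
Sums-versus-targets review working from each reported weight, at the basis given (sums match the target masses once rounding is allowed for):
  SiO2: 344.6·0.9951 = 342.9 pbw (target 342.9 pbw)
  CaO: 126.3·0.2671 + 117.7·0.5551 = 99.07 pbw (target 99.05 pbw)
  B2O3: 126.3·0.3984 = 50.32 pbw (target 50.30 pbw)
  Al2O3: 344.6·0.003000 + 6.763·0.9960 = 7.770 pbw (target 7.770 pbw)
Auditing the glass mass value: total charge less LOI = 500.1 pbw (the Σ of target masses is 500.0 pbw; stated basis 500.0 pbw — a pure rounding effect).
Adding the batch up: Σ batch = 595.4 pbw; LOI removed, Σ of batch·LOI: 95.29 pbw; glass ÷ batch gives a yield of 83.99%.

Batch per 500.0 pbw glass melt:
  colemanite: 126.3 pbw
  high-calcium limestone: 117.7 pbw
  silica sand: 344.6 pbw
  alumina: 6.763 pbw
Total batch = 595.4 pbw; LOI loss = 95.29 pbw; yield = 83.99%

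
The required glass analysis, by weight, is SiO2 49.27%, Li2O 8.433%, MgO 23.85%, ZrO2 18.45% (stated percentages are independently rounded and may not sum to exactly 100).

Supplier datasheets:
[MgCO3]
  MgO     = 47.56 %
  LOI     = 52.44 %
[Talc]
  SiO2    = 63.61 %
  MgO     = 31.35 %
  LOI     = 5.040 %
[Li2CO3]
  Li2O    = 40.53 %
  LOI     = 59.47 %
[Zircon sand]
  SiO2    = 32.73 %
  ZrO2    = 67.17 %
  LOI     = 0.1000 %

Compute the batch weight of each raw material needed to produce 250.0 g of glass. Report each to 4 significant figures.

Intermediates are shown rounded to four significant figures; every computation carries full precision from first step to last; every reported value receives exactly one rounding — derived quantities, including net glass mass, the totals, LOI, yield, four oxide percentages, are carried starting from the weights per 250.0 g of glass at full float precision, as written in either problem or answer.
Target masses of each oxide per 250.0 g glass:
  SiO2: 49.27% × 250.0 = 123.2 g
  Li2O: 8.433% × 250.0 = 21.08 g
  MgO: 23.85% × 250.0 = 59.62 g
  ZrO2: 18.45% × 250.0 = 46.12 g
Mass-balance tally per oxide applying the batch weights above, relative to the basis at hand (each sum matches its target mass inside rounding margins):
  SiO2: 158.3·0.6361 + 68.67·0.3273 = 123.2 g (target 123.2 g)
  Li2O: 52.02·0.4053 = 21.08 g (target 21.08 g)
  MgO: 21.02·0.4756 + 158.3·0.3135 = 59.62 g (target 59.62 g)
  ZrO2: 68.67·0.6717 = 46.13 g (target 46.12 g)
Consistency of the glass mass: total batch − LOI = 250.0 g (the targets, summed, come to 250.0 g; the stated basis being 250.0 g — deltas are rounding alone).
Total batch = Σ batch = 300.0 g; Σ batch·LOI gives LOI loss = 50.01 g; yield = glass ÷ total batch = 83.33%.

Batch per 250.0 g glass:
  MgCO3: 21.02 g
  Talc: 158.3 g
  Li2CO3: 52.02 g
  Zircon sand: 68.67 g
Total batch = 300.0 g; LOI loss = 50.01 g; yield = 83.33%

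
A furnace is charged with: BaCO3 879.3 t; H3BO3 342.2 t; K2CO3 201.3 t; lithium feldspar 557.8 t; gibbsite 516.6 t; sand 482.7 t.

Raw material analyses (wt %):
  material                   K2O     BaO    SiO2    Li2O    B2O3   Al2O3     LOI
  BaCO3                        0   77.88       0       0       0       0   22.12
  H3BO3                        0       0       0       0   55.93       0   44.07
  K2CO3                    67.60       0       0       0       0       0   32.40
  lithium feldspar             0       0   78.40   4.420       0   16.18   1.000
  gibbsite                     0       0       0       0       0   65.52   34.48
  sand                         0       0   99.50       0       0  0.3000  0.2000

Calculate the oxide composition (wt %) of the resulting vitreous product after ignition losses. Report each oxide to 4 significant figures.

The working math holds full precision in all steps. Working values are printed (rounded to four significant digits) when written out — each reported result is rounded a single time; the derived quantities, which include the totals, LOI, net glass mass, the six compositions, the yield, are rebuilt in exact precision, as quoted within the problem or the answer, from the batch weights for 2385 t of glass.
Oxide-by-oxide delivered mass:
  K2O: 201.3·0.6760 = 136.1 t
  BaO: 879.3·0.7788 = 684.8 t
  SiO2: 557.8·0.7840 + 482.7·0.9950 = 917.6 t
  Li2O: 557.8·0.04420 = 24.65 t
  B2O3: 342.2·0.5593 = 191.4 t
  Al2O3: 557.8·0.1618 + 516.6·0.6552 + 482.7·0.003000 = 430.2 t
LOI: 879.3·0.2212 + 342.2·0.4407 + 201.3·0.3240 + 557.8·0.01000 + 516.6·0.3448 + 482.7·0.002000 = 595.2 t
Net of LOI, the glass mass = 2980 − 595.2 = 2385 t (= Σ oxide masses)
wt % = 100 × oxide mass / glass mass

Glass mass = 2385 t (batch 2980 − LOI 595.2).
Composition: K2O 5.706%, BaO 28.72%, SiO2 38.48%, Li2O 1.034%, B2O3 8.026%, Al2O3 18.04%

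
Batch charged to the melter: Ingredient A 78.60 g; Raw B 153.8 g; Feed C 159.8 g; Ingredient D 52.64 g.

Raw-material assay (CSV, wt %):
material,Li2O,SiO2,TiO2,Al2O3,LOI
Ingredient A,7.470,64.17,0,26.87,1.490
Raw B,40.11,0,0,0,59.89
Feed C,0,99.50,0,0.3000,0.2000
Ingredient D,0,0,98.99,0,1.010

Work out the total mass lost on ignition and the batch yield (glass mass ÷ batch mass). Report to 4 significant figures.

Values along the way are displayed, rounded to 4 significant digits, at each printed step. The whole derivation holds full float precision at every stage — a single rounding produces every reported result; derived quantities, which include glass mass, totals, yield, four oxide percentages, ignition loss, are carried at full precision, precisely as stated by problem or answer, from the weighed amounts on 350.7 g of glass.
Loss on ignition, line by line:
  Ingredient A: 78.60 × 0.01490 = 1.171 g
  Raw B: 153.8 × 0.5989 = 92.11 g
  Feed C: 159.8 × 0.002000 = 0.3196 g
  Ingredient D: 52.64 × 0.01010 = 0.5317 g
Total LOI = 94.13 g
Glass = batch − LOI = 444.8 − 94.13 = 350.7 g

LOI loss = 94.13 g; glass = 350.7 g; yield = 78.84%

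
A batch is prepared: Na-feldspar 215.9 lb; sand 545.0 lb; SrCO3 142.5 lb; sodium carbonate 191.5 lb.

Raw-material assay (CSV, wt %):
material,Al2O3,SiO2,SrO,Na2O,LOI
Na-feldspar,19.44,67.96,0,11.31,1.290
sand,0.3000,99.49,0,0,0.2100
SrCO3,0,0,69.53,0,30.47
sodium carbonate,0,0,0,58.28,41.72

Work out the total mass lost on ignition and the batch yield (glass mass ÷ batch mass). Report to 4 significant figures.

LOI loss = 127.2 lb; glass = 967.7 lb; yield = 88.38%

Values along the way are displayed rounded to 4 significant digits within the worked lines; the working math maintains full float precision from start to finish; a single rounding produces each reported figure. The derived quantities are re-derived in full precision (the yield, the totals, the four compositions, net glass mass, LOI) starting from the weights for 967.7 lb of glass, as quoted within the problem or the answer.
LOI of each material in turn:
  Na-feldspar: 215.9 × 0.01290 = 2.785 lb
  sand: 545.0 × 0.002100 = 1.144 lb
  SrCO3: 142.5 × 0.3047 = 43.42 lb
  sodium carbonate: 191.5 × 0.4172 = 79.89 lb
Total LOI = 127.2 lb
Glass = batch − LOI = 1095 − 127.2 = 967.7 lb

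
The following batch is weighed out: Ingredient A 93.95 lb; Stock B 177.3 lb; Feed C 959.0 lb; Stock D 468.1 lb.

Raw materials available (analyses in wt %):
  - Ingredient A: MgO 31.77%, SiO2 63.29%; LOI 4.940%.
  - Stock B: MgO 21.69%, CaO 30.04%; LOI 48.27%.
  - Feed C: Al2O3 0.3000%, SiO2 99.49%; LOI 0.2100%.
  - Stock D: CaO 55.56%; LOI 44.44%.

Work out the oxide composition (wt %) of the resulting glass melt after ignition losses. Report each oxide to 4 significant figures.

Intermediates appear with 4-significant-digit rounding in the printout; the whole derivation keeps full float precision through every step; exactly one rounding goes into every reported figure — all derived quantities are rebuilt from the weighed amounts on 1398 lb of glass in exact precision (four oxide percentages, glass mass, totals, yield, ignition loss) as written in question or answer.
Oxide masses out of the charge:
  Al2O3: 959.0·0.003000 = 2.877 lb
  MgO: 93.95·0.3177 + 177.3·0.2169 = 68.30 lb
  SiO2: 93.95·0.6329 + 959.0·0.9949 = 1014 lb
  CaO: 177.3·0.3004 + 468.1·0.5556 = 313.3 lb
LOI: 93.95·0.04940 + 177.3·0.4827 + 959.0·0.002100 + 468.1·0.4444 = 300.3 lb
Glass mass = batch − LOI = 1698 − 300.3 = 1398 lb (consistent with Σ oxide mass)
percent share: oxide ÷ glass, ×100

Glass mass = 1398 lb (batch 1698 − LOI 300.3).
Composition: Al2O3 0.2058%, MgO 4.886%, SiO2 72.50%, CaO 22.41%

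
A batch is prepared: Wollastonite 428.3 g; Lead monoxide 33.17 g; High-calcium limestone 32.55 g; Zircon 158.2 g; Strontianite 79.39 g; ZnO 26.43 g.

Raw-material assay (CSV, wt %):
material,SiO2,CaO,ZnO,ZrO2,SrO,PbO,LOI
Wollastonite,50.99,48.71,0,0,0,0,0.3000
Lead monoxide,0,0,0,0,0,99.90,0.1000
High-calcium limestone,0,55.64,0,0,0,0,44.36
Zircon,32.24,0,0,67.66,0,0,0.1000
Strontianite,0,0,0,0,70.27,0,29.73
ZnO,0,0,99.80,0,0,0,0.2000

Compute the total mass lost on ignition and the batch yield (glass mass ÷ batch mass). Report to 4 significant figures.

In-progress results appear (rounded to 4 significant digits) as written. All internal work carries full precision through every step; a single rounding finalizes each reported number; the derived quantities (the six compositions, ignition loss, net glass mass, the yield, totals) are recomputed at exact precision from the batch weights for 718.5 g of glass exactly as shown in the problem or the answer.
Material-by-material LOI:
  Wollastonite: 428.3 × 0.003000 = 1.285 g
  Lead monoxide: 33.17 × 0.001000 = 0.03317 g
  High-calcium limestone: 32.55 × 0.4436 = 14.44 g
  Zircon: 158.2 × 0.001000 = 0.1582 g
  Strontianite: 79.39 × 0.2973 = 23.60 g
  ZnO: 26.43 × 0.002000 = 0.05286 g
Total LOI = 39.57 g
Glass = batch − LOI = 758.0 − 39.57 = 718.5 g

LOI loss = 39.57 g; glass = 718.5 g; yield = 94.78%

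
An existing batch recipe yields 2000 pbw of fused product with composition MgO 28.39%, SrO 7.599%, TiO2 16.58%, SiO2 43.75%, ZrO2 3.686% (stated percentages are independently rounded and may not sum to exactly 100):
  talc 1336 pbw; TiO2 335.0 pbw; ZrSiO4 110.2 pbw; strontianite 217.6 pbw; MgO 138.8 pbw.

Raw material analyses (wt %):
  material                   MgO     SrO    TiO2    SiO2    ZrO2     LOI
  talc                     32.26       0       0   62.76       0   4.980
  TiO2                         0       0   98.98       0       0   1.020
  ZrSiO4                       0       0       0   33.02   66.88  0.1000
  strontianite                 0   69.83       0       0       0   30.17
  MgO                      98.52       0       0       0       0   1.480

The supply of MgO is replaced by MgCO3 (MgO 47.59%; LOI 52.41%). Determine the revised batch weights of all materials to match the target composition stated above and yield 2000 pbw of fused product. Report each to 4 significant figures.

Revised batch per 2000 pbw fused product:
  talc: 1336 pbw
  TiO2: 335.0 pbw
  ZrSiO4: 110.2 pbw
  strontianite: 217.6 pbw
  MgCO3: 287.3 pbw
Total batch = 2286 pbw; LOI loss = 286.3 pbw

Each numeric step carries full float precision through the solve; mid-chain values are printed, with 4-significant-digit rounding, alongside each step. Each reported value is rounded only once — the derived quantities (LOI, five oxide percentages, totals, yield, glass mass) are carried from the batch weights per 2000 pbw of glass at full float precision, as set out in the problem or the answer.
The oxide mass targets at 2000 pbw fused product:
  MgO: 28.39% × 2000 = 567.8 pbw
  SrO: 7.599% × 2000 = 152.0 pbw
  TiO2: 16.58% × 2000 = 331.6 pbw
  SiO2: 43.75% × 2000 = 875.0 pbw
  ZrO2: 3.686% × 2000 = 73.72 pbw
Verifying the oxide balance on the weights just shown, on the stated basis (every target is met by its sum once rounding is allowed for):
  MgO: 1336·0.3226 + 287.3·0.4759 = 567.7 pbw (target 567.8 pbw)
  SrO: 217.6·0.6983 = 152.0 pbw (target 152.0 pbw)
  TiO2: 335.0·0.9898 = 331.6 pbw (target 331.6 pbw)
  SiO2: 1336·0.6276 + 110.2·0.3302 = 874.9 pbw (target 875.0 pbw)
  ZrO2: 110.2·0.6688 = 73.70 pbw (target 73.72 pbw)
Glass mass check: net batch after ignition = 2000 pbw (per-oxide target masses sum to 2000 pbw; the stated basis being 2000 pbw — rounding explains the deltas).
Adding the batch up: Σ batch = 2286 pbw; loss to ignition Σ batch·LOI = 286.3 pbw; yield = glass ÷ total batch = 87.48%.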